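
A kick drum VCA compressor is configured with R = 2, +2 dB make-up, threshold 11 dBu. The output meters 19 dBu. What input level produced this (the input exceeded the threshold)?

Before make-up, the level was 19 − 2 = 17 dBu.
That's 6 dB above the 11 dBu threshold.
Before 2:1 compression the overshoot was 6 × 2 = 12 dB, so input = 11 + 12 = 23 dBu.

23 dBu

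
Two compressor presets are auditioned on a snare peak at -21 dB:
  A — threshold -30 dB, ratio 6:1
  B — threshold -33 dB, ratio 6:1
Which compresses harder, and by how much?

A: GR = 9 − 9/6 = 7.5 dB.
B: GR = 12 − 12/6 = 10 dB.
B applies 2.5 dB more gain reduction.

B, by 2.5 dB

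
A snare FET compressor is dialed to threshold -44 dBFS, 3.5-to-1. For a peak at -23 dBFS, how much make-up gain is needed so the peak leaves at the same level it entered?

15 dB

Without make-up, output = threshold + overshoot/3.5 = -44 + 6 = -38 dBFS.
Gap to target: 15 dB.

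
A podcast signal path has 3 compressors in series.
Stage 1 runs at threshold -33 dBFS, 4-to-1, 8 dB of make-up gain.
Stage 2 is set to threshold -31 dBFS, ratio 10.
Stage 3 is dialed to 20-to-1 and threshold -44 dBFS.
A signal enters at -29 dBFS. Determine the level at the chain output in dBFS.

Stage 1: overshoot 4 dB → 4/4 = 1 dB → -32 dBFS; +8 dB make-up → -24 dBFS.
Stage 2: 7 dB above -31 dBFS, reduced 10:1 to 0.7 dB above → -30.3 dBFS.
Stage 3: 13.7 dB above -44 dBFS, reduced 20:1 to 0.685 dB above → -43.315 dBFS.

-43.315 dBFS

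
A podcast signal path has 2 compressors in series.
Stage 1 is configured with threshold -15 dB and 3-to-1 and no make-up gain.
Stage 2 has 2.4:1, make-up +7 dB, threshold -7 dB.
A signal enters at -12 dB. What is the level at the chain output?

Stage 1: overshoot 3 dB → 3/3 = 1 dB → -14 dB.
Stage 2: -14 dB ≤ -7 dB, so stage 2 doesn't engage; make-up brings it to -7 dB.

-7 dB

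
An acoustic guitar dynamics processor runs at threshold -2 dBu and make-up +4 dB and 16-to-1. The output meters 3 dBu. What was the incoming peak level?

14 dBu

Remove make-up: 3 − 4 = -1 dBu.
Post-compression overshoot = -1 − (-2) = 1 dB.
Undo the ratio: input overshoot = 1 × 16 = 16 dB, giving input = 14 dBu.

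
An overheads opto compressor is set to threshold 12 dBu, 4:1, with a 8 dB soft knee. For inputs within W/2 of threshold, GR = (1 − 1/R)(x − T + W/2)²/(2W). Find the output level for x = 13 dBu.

11.828125 dBu

x − T + W/2 = 13 − 12 + 4 = 5.
GR = (1 − 1/4) × 5² / 16 = 0.75 × 25 / 16 = 1.171875 dB.
Output = 13 − 1.171875 = 11.828125 dBu.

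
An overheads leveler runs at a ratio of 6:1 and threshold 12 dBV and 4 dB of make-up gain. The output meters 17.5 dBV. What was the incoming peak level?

21 dBV

Before make-up, the level was 17.5 − 4 = 13.5 dBV.
That's 1.5 dB above the 12 dBV threshold.
Undo the ratio: input overshoot = 1.5 × 6 = 9 dB, giving input = 21 dBV.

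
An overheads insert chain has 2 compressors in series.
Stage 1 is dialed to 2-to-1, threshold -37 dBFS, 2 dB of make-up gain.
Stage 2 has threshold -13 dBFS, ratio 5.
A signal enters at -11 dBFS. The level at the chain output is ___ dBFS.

-22 dBFS

Stage 1: 26 dB above -37 dBFS, reduced 2:1 to 13 dB above → -24 dBFS; +2 dB make-up → -22 dBFS.
Stage 2: -22 dBFS ≤ -13 dBFS, so stage 2 doesn't engage; output -22 dBFS.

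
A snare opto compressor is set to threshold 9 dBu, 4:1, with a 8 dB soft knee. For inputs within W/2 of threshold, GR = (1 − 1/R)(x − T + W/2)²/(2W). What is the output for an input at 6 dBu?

5.953125 dBu

x − T + W/2 = 6 − 9 + 4 = 1.
GR = (1 − 1/4) × 1² / 16 = 0.75 × 1 / 16 = 0.046875 dB.
Output = 6 − 0.046875 = 5.953125 dBu.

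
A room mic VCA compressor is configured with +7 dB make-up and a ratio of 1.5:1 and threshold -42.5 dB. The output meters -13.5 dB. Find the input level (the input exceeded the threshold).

-9.5 dB

Remove make-up: -13.5 − 7 = -20.5 dB.
That's 22 dB above the -42.5 dB threshold.
Undo the ratio: input overshoot = 22 × 1.5 = 33 dB, giving input = -9.5 dB.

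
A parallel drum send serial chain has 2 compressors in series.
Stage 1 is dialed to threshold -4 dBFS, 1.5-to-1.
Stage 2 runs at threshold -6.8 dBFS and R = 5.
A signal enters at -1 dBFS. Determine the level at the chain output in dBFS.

Stage 1: 3 dB above -4 dBFS, reduced 1.5:1 to 2 dB above → -2 dBFS.
Stage 2: 4.8 dB above -6.8 dBFS, reduced 5:1 to 0.96 dB above → -5.84 dBFS.

-5.84 dBFS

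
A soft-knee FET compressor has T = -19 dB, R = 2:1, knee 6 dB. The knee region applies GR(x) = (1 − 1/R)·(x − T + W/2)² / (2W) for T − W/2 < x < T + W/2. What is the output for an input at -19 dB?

-19.375 dB

x − T + W/2 = -19 − (-19) + 3 = 3.
GR = (1 − 1/2) × 3² / 12 = 0.5 × 9 / 12 = 0.375 dB.
Output = -19 − 0.375 = -19.375 dB.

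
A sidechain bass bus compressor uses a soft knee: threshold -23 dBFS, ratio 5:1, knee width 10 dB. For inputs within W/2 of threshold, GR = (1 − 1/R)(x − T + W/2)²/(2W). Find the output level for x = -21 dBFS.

-22.96 dBFS

x − T + W/2 = -21 − (-23) + 5 = 7.
GR = (1 − 1/5) × 7² / 20 = 0.8 × 49 / 20 = 1.96 dB.
Output = -21 − 1.96 = -22.96 dBFS.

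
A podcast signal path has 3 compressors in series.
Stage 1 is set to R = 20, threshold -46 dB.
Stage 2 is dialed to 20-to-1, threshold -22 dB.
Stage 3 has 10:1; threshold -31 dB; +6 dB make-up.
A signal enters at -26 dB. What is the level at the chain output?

Stage 1: 20 dB above -46 dB, reduced 20:1 to 1 dB above → -45 dB.
Stage 2: -45 dB ≤ -22 dB, so stage 2 doesn't engage; output -45 dB.
Stage 3: -45 dB ≤ -31 dB, so stage 3 doesn't engage; make-up brings it to -39 dB.

-39 dB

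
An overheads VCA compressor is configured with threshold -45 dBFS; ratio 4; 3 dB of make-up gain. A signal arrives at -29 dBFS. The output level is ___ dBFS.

The input is 16 dB above the -45 dBFS threshold.
At 4:1 the overshoot is divided by 4, leaving 4 dB above threshold.
That puts the output at -41 dBFS; make-up adds 3 dB, giving -38 dBFS.

-38 dBFS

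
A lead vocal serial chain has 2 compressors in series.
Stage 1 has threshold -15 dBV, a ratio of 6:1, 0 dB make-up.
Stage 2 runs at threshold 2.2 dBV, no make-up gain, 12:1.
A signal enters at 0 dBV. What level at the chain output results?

Stage 1: 15 dB above -15 dBV, reduced 6:1 to 2.5 dB above → -12.5 dBV.
Stage 2: -12.5 dBV is at or below the 2.2 dBV threshold — no compression; output -12.5 dBV.

-12.5 dBV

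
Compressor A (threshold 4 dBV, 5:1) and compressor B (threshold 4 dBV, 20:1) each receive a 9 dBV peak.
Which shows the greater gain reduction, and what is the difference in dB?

B, by 0.75 dB

A: GR = 5 − 5/5 = 4 dB.
B: GR = 5 − 5/20 = 4.75 dB.
Difference: 0.75 dB in favour of B.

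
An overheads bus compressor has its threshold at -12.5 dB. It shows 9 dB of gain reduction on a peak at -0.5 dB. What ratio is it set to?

4:1

Input overshoot = -0.5 − (-12.5) = 12 dB.
Output overshoot = 12 − 9 = 3 dB.
Ratio = input overshoot / output overshoot = 12 / 3 = 4.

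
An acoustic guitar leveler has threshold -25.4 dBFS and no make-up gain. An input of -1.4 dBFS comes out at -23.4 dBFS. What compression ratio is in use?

12:1

Input overshoot = -1.4 − (-25.4) = 24 dB; output overshoot = -23.4 − (-25.4) = 2 dB.
Ratio = 24 / 2 = 12.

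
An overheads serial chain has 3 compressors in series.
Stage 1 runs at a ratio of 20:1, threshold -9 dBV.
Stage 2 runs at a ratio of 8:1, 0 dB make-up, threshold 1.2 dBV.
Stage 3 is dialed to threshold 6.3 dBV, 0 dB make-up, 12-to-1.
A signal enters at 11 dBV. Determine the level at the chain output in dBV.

-8 dBV

Stage 1: 11 dBV is 20 dB over -9 dBV; at 20:1 that becomes 1 dB over, giving -8 dBV.
Stage 2: -8 dBV ≤ 1.2 dBV, so stage 2 doesn't engage; output -8 dBV.
Stage 3: -8 dBV is at or below the 6.3 dBV threshold — no compression; output -8 dBV.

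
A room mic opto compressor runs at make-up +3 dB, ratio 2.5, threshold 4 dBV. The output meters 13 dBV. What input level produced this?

19 dBV

Before make-up, the level was 13 − 3 = 10 dBV.
That's 6 dB above the 4 dBV threshold.
Undo the ratio: input overshoot = 6 × 2.5 = 15 dB, giving input = 19 dBV.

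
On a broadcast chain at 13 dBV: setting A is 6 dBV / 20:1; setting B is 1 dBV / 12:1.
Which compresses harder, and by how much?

B, by 4.35 dB

A: overshoot 7 dB → output overshoot 0.35 dB → GR 6.65 dB.
B: overshoot 12 dB → output overshoot 1 dB → GR 11 dB.
B applies 4.35 dB more gain reduction.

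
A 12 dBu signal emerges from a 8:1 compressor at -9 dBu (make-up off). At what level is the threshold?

-12 dBu

Gain reduction = 12 − (-9) = 21 dB; output overshoot = GR / (R − 1) = 21 / 7 = 3 dB.
Threshold = output − output overshoot = -9 − 3 = -12 dBu.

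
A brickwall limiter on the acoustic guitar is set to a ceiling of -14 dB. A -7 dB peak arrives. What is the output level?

The limiter clamps the peak to its -14 dB ceiling.

-14 dB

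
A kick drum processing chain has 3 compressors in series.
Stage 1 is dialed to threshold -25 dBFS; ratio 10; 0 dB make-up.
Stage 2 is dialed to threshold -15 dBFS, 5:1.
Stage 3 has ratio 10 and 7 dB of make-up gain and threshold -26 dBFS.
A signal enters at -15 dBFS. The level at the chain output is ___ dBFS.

Stage 1: overshoot 10 dB → 10/10 = 1 dB → -24 dBFS.
Stage 2: -24 dBFS ≤ -15 dBFS, so stage 2 doesn't engage; output -24 dBFS.
Stage 3: overshoot 2 dB → 2/10 = 0.2 dB → -25.8 dBFS; +7 dB make-up → -18.8 dBFS.

-18.8 dBFS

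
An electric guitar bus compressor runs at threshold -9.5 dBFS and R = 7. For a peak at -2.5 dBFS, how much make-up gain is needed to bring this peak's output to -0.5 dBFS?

8 dB

The peak compresses to -9.5 + 7/7 = -8.5 dBFS.
To reach -0.5 dBFS requires -0.5 − (-8.5) = 8 dB of make-up.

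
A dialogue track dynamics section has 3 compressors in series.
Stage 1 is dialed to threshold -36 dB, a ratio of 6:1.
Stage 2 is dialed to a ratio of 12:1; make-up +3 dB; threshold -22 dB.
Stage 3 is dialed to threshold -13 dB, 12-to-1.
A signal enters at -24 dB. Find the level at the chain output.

Stage 1: overshoot 12 dB → 12/6 = 2 dB → -34 dB.
Stage 2: -34 dB is at or below the -22 dB threshold — no compression; make-up brings it to -31 dB.
Stage 3: -31 dB ≤ -13 dB, so stage 3 doesn't engage; output -31 dB.

-31 dB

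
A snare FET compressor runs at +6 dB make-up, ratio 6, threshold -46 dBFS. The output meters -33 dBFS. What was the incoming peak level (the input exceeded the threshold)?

Stripping the +6 dB make-up gives -39 dBFS at the gain stage.
That's 7 dB above the -46 dBFS threshold.
Before 6:1 compression the overshoot was 7 × 6 = 42 dB, so input = -46 + 42 = -4 dBFS.

-4 dBFS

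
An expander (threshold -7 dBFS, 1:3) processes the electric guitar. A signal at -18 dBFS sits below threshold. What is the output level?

-40 dBFS

The input is 11 dB below the -7 dBFS threshold.
A 1:3 expander multiplies undershoot by 3: 11 × 3 = 33 dB below threshold.
Output = -7 − 33 = -40 dBFS.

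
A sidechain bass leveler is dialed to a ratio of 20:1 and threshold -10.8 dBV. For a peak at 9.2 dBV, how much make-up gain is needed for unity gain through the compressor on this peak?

Overshoot 20 dB → 20/20 = 1 dB after compression, so the compressed level is -10.8 + 1 = -9.8 dBV.
Make-up = target − compressed = 9.2 − (-9.8) = 19 dB.

19 dB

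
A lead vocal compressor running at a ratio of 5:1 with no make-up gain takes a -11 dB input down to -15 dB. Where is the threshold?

-16 dB

Gain reduction = -11 − (-15) = 4 dB; output overshoot = GR / (R − 1) = 4 / 4 = 1 dB.
Threshold = output − output overshoot = -15 − 1 = -16 dB.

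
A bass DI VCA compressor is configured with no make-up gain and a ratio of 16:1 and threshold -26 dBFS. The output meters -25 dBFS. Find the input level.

Post-compression overshoot = -25 − (-26) = 1 dB.
Undo the ratio: input overshoot = 1 × 16 = 16 dB, giving input = -10 dBFS.

-10 dBFS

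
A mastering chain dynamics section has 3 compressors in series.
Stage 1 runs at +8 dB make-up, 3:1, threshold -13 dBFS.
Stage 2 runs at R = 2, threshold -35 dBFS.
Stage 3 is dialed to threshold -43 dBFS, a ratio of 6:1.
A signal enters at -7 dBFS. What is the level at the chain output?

Stage 1: -7 dBFS is 6 dB over -13 dBFS; at 3:1 that becomes 2 dB over, giving -11 dBFS; +8 dB make-up → -3 dBFS.
Stage 2: -3 dBFS is 32 dB over -35 dBFS; at 2:1 that becomes 16 dB over, giving -19 dBFS.
Stage 3: 24 dB above -43 dBFS, reduced 6:1 to 4 dB above → -39 dBFS.

-39 dBFS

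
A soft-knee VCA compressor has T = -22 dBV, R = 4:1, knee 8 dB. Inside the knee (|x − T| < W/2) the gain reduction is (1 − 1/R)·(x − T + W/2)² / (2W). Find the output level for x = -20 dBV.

-21.6875 dBV

x − T + W/2 = -20 − (-22) + 4 = 6.
GR = (1 − 1/4) × 6² / 16 = 0.75 × 36 / 16 = 1.6875 dB.
Output = -20 − 1.6875 = -21.6875 dBV.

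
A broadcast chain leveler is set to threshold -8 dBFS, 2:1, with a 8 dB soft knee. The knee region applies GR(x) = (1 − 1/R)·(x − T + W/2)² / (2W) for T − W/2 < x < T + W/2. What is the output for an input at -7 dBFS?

x − T + W/2 = -7 − (-8) + 4 = 5.
GR = (1 − 1/2) × 5² / 16 = 0.5 × 25 / 16 = 0.78125 dB.
Output = -7 − 0.78125 = -7.78125 dBFS.

-7.78125 dBFS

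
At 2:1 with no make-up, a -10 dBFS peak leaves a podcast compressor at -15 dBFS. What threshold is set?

Input is 10 dB above T (since output overshoot × R = input overshoot: (-15 − T)·2 = -10 − T gives T = -20 dBFS).
Check: -20 + (-10 − (-20))/2 = -20 + 5 = -15 dBFS. ✓

-20 dBFS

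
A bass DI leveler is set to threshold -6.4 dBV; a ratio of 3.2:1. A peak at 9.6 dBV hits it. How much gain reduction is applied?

9.6 dBV exceeds the threshold by 16 dB.
At 3.2:1, output sits 16/3.2 = 5 dB above threshold.
Gain reduction = 16 − 5 = 11 dB.

11 dB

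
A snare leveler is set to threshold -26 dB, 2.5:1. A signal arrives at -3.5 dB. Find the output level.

Overshoot: -3.5 − (-26) = 22.5 dB.
The 22.5 dB excess becomes 9 dB after 2.5:1 reduction.
That puts the output at -17 dB.

-17 dB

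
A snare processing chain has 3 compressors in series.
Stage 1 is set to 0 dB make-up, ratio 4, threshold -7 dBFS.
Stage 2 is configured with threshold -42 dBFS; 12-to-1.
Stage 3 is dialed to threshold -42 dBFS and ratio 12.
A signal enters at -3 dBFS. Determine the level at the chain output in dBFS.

-41.75 dBFS

Stage 1: 4 dB above -7 dBFS, reduced 4:1 to 1 dB above → -6 dBFS.
Stage 2: 36 dB above -42 dBFS, reduced 12:1 to 3 dB above → -39 dBFS.
Stage 3: 3 dB above -42 dBFS, reduced 12:1 to 0.25 dB above → -41.75 dBFS.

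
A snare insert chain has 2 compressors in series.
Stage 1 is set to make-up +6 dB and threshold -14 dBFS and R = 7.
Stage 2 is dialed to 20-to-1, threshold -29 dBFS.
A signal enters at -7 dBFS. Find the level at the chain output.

-27.9 dBFS

Stage 1: -7 dBFS is 7 dB over -14 dBFS; at 7:1 that becomes 1 dB over, giving -13 dBFS; +6 dB make-up → -7 dBFS.
Stage 2: -7 dBFS is 22 dB over -29 dBFS; at 20:1 that becomes 1.1 dB over, giving -27.9 dBFS.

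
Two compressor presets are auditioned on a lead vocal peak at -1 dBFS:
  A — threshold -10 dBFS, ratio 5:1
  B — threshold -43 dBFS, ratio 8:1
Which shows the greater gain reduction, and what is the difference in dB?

B, by 29.55 dB

A: 9 dB over, compressed to 1.8 dB over, so 7.2 dB of GR.
B: 42 dB over, compressed to 5.25 dB over, so 36.75 dB of GR.
Difference: 29.55 dB in favour of B.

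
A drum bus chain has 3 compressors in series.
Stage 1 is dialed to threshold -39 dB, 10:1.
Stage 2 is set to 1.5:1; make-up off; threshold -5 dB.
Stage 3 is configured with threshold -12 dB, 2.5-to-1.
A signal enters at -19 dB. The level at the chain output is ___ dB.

Stage 1: overshoot 20 dB → 20/10 = 2 dB → -37 dB.
Stage 2: -37 dB ≤ -5 dB, so stage 2 doesn't engage; output -37 dB.
Stage 3: below threshold (-37 ≤ -12); passes unchanged; output -37 dB.

-37 dB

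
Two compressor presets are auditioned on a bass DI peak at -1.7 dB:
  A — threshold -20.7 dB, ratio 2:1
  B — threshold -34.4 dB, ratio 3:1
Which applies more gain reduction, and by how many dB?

B, by 12.3 dB

A: GR = 19 − 19/2 = 9.5 dB.
B: GR = 32.7 − 32.7/3 = 21.8 dB.
B reduces 12.3 dB more.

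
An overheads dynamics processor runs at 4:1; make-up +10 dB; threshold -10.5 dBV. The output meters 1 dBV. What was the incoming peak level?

-4.5 dBV

Before make-up, the level was 1 − 10 = -9 dBV.
That's 1.5 dB above the -10.5 dBV threshold.
Before 4:1 compression the overshoot was 1.5 × 4 = 6 dB, so input = -10.5 + 6 = -4.5 dBV.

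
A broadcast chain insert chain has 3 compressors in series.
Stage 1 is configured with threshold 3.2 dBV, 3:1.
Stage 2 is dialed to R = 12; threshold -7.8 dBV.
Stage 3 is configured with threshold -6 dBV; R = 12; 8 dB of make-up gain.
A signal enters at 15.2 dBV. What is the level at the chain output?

1.45 dBV

Stage 1: 15.2 dBV is 12 dB over 3.2 dBV; at 3:1 that becomes 4 dB over, giving 7.2 dBV.
Stage 2: overshoot 15 dB → 15/12 = 1.25 dB → -6.55 dBV.
Stage 3: -6.55 dBV ≤ -6 dBV, so stage 3 doesn't engage; make-up brings it to 1.45 dBV.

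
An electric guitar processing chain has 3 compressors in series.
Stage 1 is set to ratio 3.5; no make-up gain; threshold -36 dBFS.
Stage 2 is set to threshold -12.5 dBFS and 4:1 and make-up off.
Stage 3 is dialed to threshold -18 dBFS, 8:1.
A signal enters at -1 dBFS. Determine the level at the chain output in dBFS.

Stage 1: overshoot 35 dB → 35/3.5 = 10 dB → -26 dBFS.
Stage 2: -26 dBFS is at or below the -12.5 dBFS threshold — no compression; output -26 dBFS.
Stage 3: -26 dBFS ≤ -18 dBFS, so stage 3 doesn't engage; output -26 dBFS.

-26 dBFS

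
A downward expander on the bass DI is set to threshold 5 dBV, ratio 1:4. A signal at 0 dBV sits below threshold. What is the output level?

-15 dBV

Below threshold, a 1:4 expander applies gain = (4−1)×(T − x) of attenuation.
(4−1) × 5 = 15 dB, so output = 0 − 15 = -15 dBV.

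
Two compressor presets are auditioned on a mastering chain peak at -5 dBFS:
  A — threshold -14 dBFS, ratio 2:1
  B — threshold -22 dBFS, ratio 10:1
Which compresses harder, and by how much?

A: 9 dB over, compressed to 4.5 dB over, so 4.5 dB of GR.
B: 17 dB over, compressed to 1.7 dB over, so 15.3 dB of GR.
Difference: 10.8 dB in favour of B.

B, by 10.8 dB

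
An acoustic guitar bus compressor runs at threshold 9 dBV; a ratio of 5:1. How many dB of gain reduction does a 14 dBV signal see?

Overshoot = 14 − 9 = 5 dB.
A 5:1 ratio leaves 1 dB of that excess.
Gain reduction = 5 − 1 = 4 dB.

4 dB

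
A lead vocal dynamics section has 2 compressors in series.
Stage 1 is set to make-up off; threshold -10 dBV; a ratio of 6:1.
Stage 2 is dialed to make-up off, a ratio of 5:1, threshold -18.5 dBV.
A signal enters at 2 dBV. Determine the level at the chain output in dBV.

-16.4 dBV

Stage 1: 12 dB above -10 dBV, reduced 6:1 to 2 dB above → -8 dBV.
Stage 2: overshoot 10.5 dB → 10.5/5 = 2.1 dB → -16.4 dBV.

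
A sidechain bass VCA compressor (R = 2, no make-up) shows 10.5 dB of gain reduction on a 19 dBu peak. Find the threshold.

-2 dBu

Input is 21 dB above T (since output overshoot × R = input overshoot: (8.5 − T)·2 = 19 − T gives T = -2 dBu).
Check: -2 + (19 − (-2))/2 = -2 + 10.5 = 8.5 dBu. ✓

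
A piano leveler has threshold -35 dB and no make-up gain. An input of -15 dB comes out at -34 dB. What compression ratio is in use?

Input overshoot = -15 − (-35) = 20 dB; output overshoot = -34 − (-35) = 1 dB.
Ratio = 20 / 1 = 20.

20:1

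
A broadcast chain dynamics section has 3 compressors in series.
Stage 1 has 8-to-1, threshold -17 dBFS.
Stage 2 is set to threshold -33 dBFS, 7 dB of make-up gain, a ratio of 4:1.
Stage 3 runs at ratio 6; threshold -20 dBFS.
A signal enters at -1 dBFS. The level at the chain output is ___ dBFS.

-21.5 dBFS

Stage 1: -1 dBFS is 16 dB over -17 dBFS; at 8:1 that becomes 2 dB over, giving -15 dBFS.
Stage 2: 18 dB above -33 dBFS, reduced 4:1 to 4.5 dB above → -28.5 dBFS; +7 dB make-up → -21.5 dBFS.
Stage 3: -21.5 dBFS ≤ -20 dBFS, so stage 3 doesn't engage; output -21.5 dBFS.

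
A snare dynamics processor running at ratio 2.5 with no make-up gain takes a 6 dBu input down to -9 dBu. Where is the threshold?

Gain reduction = 6 − (-9) = 15 dB; output overshoot = GR / (R − 1) = 15 / 1.5 = 10 dB.
Threshold = output − output overshoot = -9 − 10 = -19 dBu.

-19 dBu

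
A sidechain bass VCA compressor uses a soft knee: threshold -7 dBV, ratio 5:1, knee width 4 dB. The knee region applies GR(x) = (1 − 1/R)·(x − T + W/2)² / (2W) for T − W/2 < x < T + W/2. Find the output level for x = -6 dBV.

x − T + W/2 = -6 − (-7) + 2 = 3.
GR = (1 − 1/5) × 3² / 8 = 0.8 × 9 / 8 = 0.9 dB.
Output = -6 − 0.9 = -6.9 dBV.

-6.9 dBV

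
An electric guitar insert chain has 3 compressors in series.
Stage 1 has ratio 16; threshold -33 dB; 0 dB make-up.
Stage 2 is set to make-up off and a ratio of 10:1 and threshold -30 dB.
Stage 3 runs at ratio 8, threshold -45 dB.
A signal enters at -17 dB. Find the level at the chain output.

Stage 1: overshoot 16 dB → 16/16 = 1 dB → -32 dB.
Stage 2: -32 dB ≤ -30 dB, so stage 2 doesn't engage; output -32 dB.
Stage 3: 13 dB above -45 dB, reduced 8:1 to 1.625 dB above → -43.375 dB.

-43.375 dB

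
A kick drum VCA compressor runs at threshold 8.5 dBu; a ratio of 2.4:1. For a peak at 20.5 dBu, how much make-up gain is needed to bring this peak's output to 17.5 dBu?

Overshoot 12 dB → 12/2.4 = 5 dB after compression, so the compressed level is 8.5 + 5 = 13.5 dBu.
Make-up = target − compressed = 17.5 − 13.5 = 4 dB.

4 dB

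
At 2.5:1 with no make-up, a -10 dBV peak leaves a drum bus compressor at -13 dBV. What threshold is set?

-15 dBV

Input is 5 dB above T (since output overshoot × R = input overshoot: (-13 − T)·2.5 = -10 − T gives T = -15 dBV).
Check: -15 + (-10 − (-15))/2.5 = -15 + 2 = -13 dBV. ✓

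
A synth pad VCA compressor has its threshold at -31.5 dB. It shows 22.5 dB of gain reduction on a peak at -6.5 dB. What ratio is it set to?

10:1

Input overshoot = -6.5 − (-31.5) = 25 dB.
Output overshoot = 25 − 22.5 = 2.5 dB.
Ratio = input overshoot / output overshoot = 25 / 2.5 = 10.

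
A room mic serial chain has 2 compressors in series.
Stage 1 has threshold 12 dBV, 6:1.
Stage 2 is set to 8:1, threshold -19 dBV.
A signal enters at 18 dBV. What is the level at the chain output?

Stage 1: 6 dB above 12 dBV, reduced 6:1 to 1 dB above → 13 dBV.
Stage 2: overshoot 32 dB → 32/8 = 4 dB → -15 dBV.

-15 dBV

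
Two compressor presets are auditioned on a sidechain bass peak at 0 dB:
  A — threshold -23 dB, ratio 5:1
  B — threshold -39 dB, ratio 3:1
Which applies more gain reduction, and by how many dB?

A: 23 dB over, compressed to 4.6 dB over, so 18.4 dB of GR.
B: 39 dB over, compressed to 13 dB over, so 26 dB of GR.
B applies 7.6 dB more gain reduction.

B, by 7.6 dB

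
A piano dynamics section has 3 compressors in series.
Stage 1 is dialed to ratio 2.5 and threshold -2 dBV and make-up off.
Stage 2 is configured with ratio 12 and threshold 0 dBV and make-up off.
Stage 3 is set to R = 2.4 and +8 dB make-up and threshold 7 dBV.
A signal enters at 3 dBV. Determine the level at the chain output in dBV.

Stage 1: 5 dB above -2 dBV, reduced 2.5:1 to 2 dB above → 0 dBV.
Stage 2: 0 dBV ≤ 0 dBV, so stage 2 doesn't engage; output 0 dBV.
Stage 3: below threshold (0 ≤ 7); passes unchanged; make-up brings it to 8 dBV.

8 dBV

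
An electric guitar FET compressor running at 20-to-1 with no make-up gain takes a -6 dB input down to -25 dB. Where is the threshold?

Input is 20 dB above T (since output overshoot × R = input overshoot: (-25 − T)·20 = -6 − T gives T = -26 dB).
Check: -26 + (-6 − (-26))/20 = -26 + 1 = -25 dB. ✓

-26 dB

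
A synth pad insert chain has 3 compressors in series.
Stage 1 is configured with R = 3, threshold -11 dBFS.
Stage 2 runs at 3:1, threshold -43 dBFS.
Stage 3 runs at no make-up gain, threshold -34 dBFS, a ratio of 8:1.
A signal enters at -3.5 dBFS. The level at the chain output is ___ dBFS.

-33.6875 dBFS

Stage 1: 7.5 dB above -11 dBFS, reduced 3:1 to 2.5 dB above → -8.5 dBFS.
Stage 2: 34.5 dB above -43 dBFS, reduced 3:1 to 11.5 dB above → -31.5 dBFS.
Stage 3: -31.5 dBFS is 2.5 dB over -34 dBFS; at 8:1 that becomes 0.3125 dB over, giving -33.6875 dBFS.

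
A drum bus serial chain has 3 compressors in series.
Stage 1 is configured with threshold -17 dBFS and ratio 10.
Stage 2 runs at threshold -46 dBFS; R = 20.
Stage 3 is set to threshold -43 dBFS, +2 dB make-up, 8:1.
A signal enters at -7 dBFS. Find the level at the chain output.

-42.5 dBFS

Stage 1: 10 dB above -17 dBFS, reduced 10:1 to 1 dB above → -16 dBFS.
Stage 2: 30 dB above -46 dBFS, reduced 20:1 to 1.5 dB above → -44.5 dBFS.
Stage 3: -44.5 dBFS is at or below the -43 dBFS threshold — no compression; make-up brings it to -42.5 dBFS.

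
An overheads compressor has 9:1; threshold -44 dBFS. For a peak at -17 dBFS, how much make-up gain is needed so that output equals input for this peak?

24 dB

Overshoot 27 dB → 27/9 = 3 dB after compression, so the compressed level is -44 + 3 = -41 dBFS.
Make-up = target − compressed = -17 − (-41) = 24 dB.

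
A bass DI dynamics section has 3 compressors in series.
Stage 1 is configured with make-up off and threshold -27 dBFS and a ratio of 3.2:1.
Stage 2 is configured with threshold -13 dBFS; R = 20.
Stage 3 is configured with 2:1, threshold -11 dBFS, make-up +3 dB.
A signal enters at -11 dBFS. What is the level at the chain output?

-19 dBFS

Stage 1: 16 dB above -27 dBFS, reduced 3.2:1 to 5 dB above → -22 dBFS.
Stage 2: -22 dBFS is at or below the -13 dBFS threshold — no compression; output -22 dBFS.
Stage 3: -22 dBFS is at or below the -11 dBFS threshold — no compression; make-up brings it to -19 dBFS.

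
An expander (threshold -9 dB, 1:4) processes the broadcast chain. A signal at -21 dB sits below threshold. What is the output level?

-57 dB

The input is 12 dB below the -9 dB threshold.
A 1:4 expander multiplies undershoot by 4: 12 × 4 = 48 dB below threshold.
Output = -9 − 48 = -57 dB.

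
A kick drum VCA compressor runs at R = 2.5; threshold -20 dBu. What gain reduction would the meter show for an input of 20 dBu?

24 dB

Overshoot = 20 − (-20) = 40 dB.
At 2.5:1, output sits 40/2.5 = 16 dB above threshold.
Gain reduction = 40 − 16 = 24 dB.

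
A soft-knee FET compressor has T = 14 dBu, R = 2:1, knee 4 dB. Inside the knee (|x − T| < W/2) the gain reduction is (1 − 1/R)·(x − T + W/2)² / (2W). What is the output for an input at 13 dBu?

x − T + W/2 = 13 − 14 + 2 = 1.
GR = (1 − 1/2) × 1² / 8 = 0.5 × 1 / 8 = 0.0625 dB.
Output = 13 − 0.0625 = 12.9375 dBu.

12.9375 dBu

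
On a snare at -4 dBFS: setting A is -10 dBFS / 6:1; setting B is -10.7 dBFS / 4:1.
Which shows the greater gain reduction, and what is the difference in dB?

B, by 0.025 dB

A: overshoot 6 dB → output overshoot 1 dB → GR 5 dB.
B: overshoot 6.7 dB → output overshoot 1.675 dB → GR 5.025 dB.
B reduces 0.025 dB more.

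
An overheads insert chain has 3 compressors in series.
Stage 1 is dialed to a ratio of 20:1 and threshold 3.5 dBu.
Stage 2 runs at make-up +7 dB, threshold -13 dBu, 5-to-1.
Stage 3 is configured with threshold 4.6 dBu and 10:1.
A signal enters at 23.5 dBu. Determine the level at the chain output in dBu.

-2.5 dBu

Stage 1: 20 dB above 3.5 dBu, reduced 20:1 to 1 dB above → 4.5 dBu.
Stage 2: 4.5 dBu is 17.5 dB over -13 dBu; at 5:1 that becomes 3.5 dB over, giving -9.5 dBu; +7 dB make-up → -2.5 dBu.
Stage 3: -2.5 dBu ≤ 4.6 dBu, so stage 3 doesn't engage; output -2.5 dBu.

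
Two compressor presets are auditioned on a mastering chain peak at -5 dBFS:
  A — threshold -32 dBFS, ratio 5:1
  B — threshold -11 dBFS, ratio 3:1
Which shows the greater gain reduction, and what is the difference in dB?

A: 27 dB over, compressed to 5.4 dB over, so 21.6 dB of GR.
B: 6 dB over, compressed to 2 dB over, so 4 dB of GR.
A reduces 17.6 dB more.

A, by 17.6 dB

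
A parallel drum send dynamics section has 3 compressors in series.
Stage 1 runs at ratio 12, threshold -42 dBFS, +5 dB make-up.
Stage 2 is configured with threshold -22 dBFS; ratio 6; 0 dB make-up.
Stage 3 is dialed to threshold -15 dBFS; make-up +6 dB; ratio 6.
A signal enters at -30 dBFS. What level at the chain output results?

-30 dBFS

Stage 1: -30 dBFS is 12 dB over -42 dBFS; at 12:1 that becomes 1 dB over, giving -41 dBFS; +5 dB make-up → -36 dBFS.
Stage 2: -36 dBFS ≤ -22 dBFS, so stage 2 doesn't engage; output -36 dBFS.
Stage 3: -36 dBFS is at or below the -15 dBFS threshold — no compression; make-up brings it to -30 dBFS.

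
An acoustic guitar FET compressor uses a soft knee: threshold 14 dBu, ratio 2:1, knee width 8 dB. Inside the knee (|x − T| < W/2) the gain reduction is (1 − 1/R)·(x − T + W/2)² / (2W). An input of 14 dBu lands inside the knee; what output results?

13.5 dBu

x − T + W/2 = 14 − 14 + 4 = 4.
GR = (1 − 1/2) × 4² / 16 = 0.5 × 16 / 16 = 0.5 dB.
Output = 14 − 0.5 = 13.5 dBu.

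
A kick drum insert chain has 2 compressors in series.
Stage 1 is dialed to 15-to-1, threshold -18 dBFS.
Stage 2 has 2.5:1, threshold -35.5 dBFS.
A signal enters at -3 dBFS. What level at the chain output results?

-28.1 dBFS

Stage 1: -3 dBFS is 15 dB over -18 dBFS; at 15:1 that becomes 1 dB over, giving -17 dBFS.
Stage 2: 18.5 dB above -35.5 dBFS, reduced 2.5:1 to 7.4 dB above → -28.1 dBFS.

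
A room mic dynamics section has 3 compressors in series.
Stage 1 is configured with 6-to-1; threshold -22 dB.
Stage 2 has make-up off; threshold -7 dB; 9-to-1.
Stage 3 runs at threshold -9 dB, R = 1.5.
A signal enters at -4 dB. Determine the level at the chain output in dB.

Stage 1: 18 dB above -22 dB, reduced 6:1 to 3 dB above → -19 dB.
Stage 2: -19 dB ≤ -7 dB, so stage 2 doesn't engage; output -19 dB.
Stage 3: -19 dB is at or below the -9 dB threshold — no compression; output -19 dB.

-19 dB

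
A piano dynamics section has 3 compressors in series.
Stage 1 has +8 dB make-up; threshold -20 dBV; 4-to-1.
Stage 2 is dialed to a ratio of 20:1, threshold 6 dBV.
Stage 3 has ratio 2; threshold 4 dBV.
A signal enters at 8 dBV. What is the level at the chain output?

-5 dBV

Stage 1: 8 dBV is 28 dB over -20 dBV; at 4:1 that becomes 7 dB over, giving -13 dBV; +8 dB make-up → -5 dBV.
Stage 2: below threshold (-5 ≤ 6); passes unchanged; output -5 dBV.
Stage 3: -5 dBV ≤ 4 dBV, so stage 3 doesn't engage; output -5 dBV.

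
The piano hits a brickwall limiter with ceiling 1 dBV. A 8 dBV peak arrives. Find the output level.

A brickwall limiter is an ∞:1 compressor: any input above the ceiling is clamped to 1 dBV.

1 dBV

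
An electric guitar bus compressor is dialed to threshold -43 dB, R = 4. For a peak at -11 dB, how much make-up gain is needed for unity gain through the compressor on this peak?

24 dB

Overshoot 32 dB → 32/4 = 8 dB after compression, so the compressed level is -43 + 8 = -35 dB.
Make-up = target − compressed = -11 − (-35) = 24 dB.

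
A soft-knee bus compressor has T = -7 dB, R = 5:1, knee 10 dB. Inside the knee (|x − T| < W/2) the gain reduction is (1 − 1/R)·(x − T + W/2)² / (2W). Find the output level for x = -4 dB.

-6.56 dB

x − T + W/2 = -4 − (-7) + 5 = 8.
GR = (1 − 1/5) × 8² / 20 = 0.8 × 64 / 20 = 2.56 dB.
Output = -4 − 2.56 = -6.56 dB.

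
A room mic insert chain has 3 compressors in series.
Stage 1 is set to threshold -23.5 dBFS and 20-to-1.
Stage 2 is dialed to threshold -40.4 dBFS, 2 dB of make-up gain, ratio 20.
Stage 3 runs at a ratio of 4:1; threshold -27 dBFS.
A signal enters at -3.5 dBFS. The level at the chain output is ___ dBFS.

-37.505 dBFS

Stage 1: overshoot 20 dB → 20/20 = 1 dB → -22.5 dBFS.
Stage 2: 17.9 dB above -40.4 dBFS, reduced 20:1 to 0.895 dB above → -39.505 dBFS; +2 dB make-up → -37.505 dBFS.
Stage 3: below threshold (-37.505 ≤ -27); passes unchanged; output -37.505 dBFS.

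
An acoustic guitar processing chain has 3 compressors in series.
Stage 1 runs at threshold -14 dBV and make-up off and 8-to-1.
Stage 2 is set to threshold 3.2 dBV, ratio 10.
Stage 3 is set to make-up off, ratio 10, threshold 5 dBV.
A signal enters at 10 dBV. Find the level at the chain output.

-11 dBV

Stage 1: overshoot 24 dB → 24/8 = 3 dB → -11 dBV.
Stage 2: -11 dBV ≤ 3.2 dBV, so stage 2 doesn't engage; output -11 dBV.
Stage 3: -11 dBV ≤ 5 dBV, so stage 3 doesn't engage; output -11 dBV.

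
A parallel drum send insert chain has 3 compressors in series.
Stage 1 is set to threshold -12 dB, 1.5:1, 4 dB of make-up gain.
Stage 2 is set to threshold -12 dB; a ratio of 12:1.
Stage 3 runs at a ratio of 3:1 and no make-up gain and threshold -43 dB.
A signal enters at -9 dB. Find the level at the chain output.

-32.5 dB

Stage 1: -9 dB is 3 dB over -12 dB; at 1.5:1 that becomes 2 dB over, giving -10 dB; +4 dB make-up → -6 dB.
Stage 2: overshoot 6 dB → 6/12 = 0.5 dB → -11.5 dB.
Stage 3: overshoot 31.5 dB → 31.5/3 = 10.5 dB → -32.5 dB.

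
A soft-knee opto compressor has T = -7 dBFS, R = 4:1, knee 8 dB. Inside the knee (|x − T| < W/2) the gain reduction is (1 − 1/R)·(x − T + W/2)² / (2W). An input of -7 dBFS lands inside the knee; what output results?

x − T + W/2 = -7 − (-7) + 4 = 4.
GR = (1 − 1/4) × 4² / 16 = 0.75 × 16 / 16 = 0.75 dB.
Output = -7 − 0.75 = -7.75 dBFS.

-7.75 dBFS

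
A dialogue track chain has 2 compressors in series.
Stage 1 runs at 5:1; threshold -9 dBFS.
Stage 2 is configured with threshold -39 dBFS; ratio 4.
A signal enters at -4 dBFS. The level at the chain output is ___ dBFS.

-31.25 dBFS

Stage 1: -4 dBFS is 5 dB over -9 dBFS; at 5:1 that becomes 1 dB over, giving -8 dBFS.
Stage 2: 31 dB above -39 dBFS, reduced 4:1 to 7.75 dB above → -31.25 dBFS.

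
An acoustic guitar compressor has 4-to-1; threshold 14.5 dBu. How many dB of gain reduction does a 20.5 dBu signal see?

20.5 dBu exceeds the threshold by 6 dB.
At 4:1, output sits 6/4 = 1.5 dB above threshold.
GR = overshoot in − overshoot out = 6 − 1.5 = 4.5 dB.

4.5 dB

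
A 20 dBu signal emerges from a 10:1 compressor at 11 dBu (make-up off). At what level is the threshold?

10 dBu

Let T be the threshold. Output overshoot = (input overshoot)/R, so 11 − T = (20 − T)/10.
10·(11 − T) = 20 − T → 9·T = 110 − 20 = 90.
T = 90/9 = 10 dBu.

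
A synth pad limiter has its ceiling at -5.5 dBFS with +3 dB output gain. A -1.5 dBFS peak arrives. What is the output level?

At ∞:1, everything above -5.5 dBFS is held at the ceiling.
Output gain then adds 3 dB: -5.5 + 3 = -2.5 dBFS.

-2.5 dBFS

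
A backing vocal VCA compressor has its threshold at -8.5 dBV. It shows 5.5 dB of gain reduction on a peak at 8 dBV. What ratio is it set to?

Input overshoot = 8 − (-8.5) = 16.5 dB.
Output overshoot = 16.5 − 5.5 = 11 dB.
Ratio = input overshoot / output overshoot = 16.5 / 11 = 1.5.

1.5:1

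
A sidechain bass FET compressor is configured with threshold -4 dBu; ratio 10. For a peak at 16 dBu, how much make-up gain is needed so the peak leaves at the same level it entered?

Overshoot 20 dB → 20/10 = 2 dB after compression, so the compressed level is -4 + 2 = -2 dBu.
Make-up = target − compressed = 16 − (-2) = 18 dB.

18 dB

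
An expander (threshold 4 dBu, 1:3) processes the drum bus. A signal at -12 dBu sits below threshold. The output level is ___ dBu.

-44 dBu

The input is 16 dB below the 4 dBu threshold.
A 1:3 expander multiplies undershoot by 3: 16 × 3 = 48 dB below threshold.
Output = 4 − 48 = -44 dBu.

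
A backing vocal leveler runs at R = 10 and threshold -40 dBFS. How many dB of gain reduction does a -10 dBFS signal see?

The signal is 30 dB above threshold.
At 10:1, output sits 30/10 = 3 dB above threshold.
GR = overshoot in − overshoot out = 30 − 3 = 27 dB.

27 dB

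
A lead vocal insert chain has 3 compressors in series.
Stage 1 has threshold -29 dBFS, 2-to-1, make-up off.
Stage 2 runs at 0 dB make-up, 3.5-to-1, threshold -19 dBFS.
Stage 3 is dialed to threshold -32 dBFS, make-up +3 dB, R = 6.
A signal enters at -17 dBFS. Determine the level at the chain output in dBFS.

Stage 1: 12 dB above -29 dBFS, reduced 2:1 to 6 dB above → -23 dBFS.
Stage 2: -23 dBFS is at or below the -19 dBFS threshold — no compression; output -23 dBFS.
Stage 3: 9 dB above -32 dBFS, reduced 6:1 to 1.5 dB above → -30.5 dBFS; +3 dB make-up → -27.5 dBFS.

-27.5 dBFS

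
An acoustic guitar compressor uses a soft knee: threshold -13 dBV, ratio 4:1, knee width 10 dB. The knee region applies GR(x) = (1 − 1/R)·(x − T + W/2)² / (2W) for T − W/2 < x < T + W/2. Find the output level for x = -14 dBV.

x − T + W/2 = -14 − (-13) + 5 = 4.
GR = (1 − 1/4) × 4² / 20 = 0.75 × 16 / 20 = 0.6 dB.
Output = -14 − 0.6 = -14.6 dBV.

-14.6 dBV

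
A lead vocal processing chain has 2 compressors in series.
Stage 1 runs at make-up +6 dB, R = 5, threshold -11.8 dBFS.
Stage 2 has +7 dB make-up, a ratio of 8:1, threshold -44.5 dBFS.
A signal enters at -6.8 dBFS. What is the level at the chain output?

Stage 1: -6.8 dBFS is 5 dB over -11.8 dBFS; at 5:1 that becomes 1 dB over, giving -10.8 dBFS; +6 dB make-up → -4.8 dBFS.
Stage 2: -4.8 dBFS is 39.7 dB over -44.5 dBFS; at 8:1 that becomes 4.9625 dB over, giving -39.5375 dBFS; +7 dB make-up → -32.5375 dBFS.

-32.5375 dBFS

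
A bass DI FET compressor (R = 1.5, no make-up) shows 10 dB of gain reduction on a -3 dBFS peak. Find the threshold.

-33 dBFS

Gain reduction = -3 − (-13) = 10 dB; output overshoot = GR / (R − 1) = 10 / 0.5 = 20 dB.
Threshold = output − output overshoot = -13 − 20 = -33 dBFS.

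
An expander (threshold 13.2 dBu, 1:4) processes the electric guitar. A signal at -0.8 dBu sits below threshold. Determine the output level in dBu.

-42.8 dBu

The input is 14 dB below the 13.2 dBu threshold.
A 1:4 expander multiplies undershoot by 4: 14 × 4 = 56 dB below threshold.
Output = 13.2 − 56 = -42.8 dBu.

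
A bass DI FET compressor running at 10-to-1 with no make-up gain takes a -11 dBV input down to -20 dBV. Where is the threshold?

Input is 10 dB above T (since output overshoot × R = input overshoot: (-20 − T)·10 = -11 − T gives T = -21 dBV).
Check: -21 + (-11 − (-21))/10 = -21 + 1 = -20 dBV. ✓

-21 dBV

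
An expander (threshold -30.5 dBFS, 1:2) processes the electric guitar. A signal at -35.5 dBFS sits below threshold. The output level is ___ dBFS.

-40.5 dBFS

Below threshold, a 1:2 expander applies gain = (2−1)×(T − x) of attenuation.
(2−1) × 5 = 5 dB, so output = -35.5 − 5 = -40.5 dBFS.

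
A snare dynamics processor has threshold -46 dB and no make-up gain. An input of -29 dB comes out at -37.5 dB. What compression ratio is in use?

2:1

Input overshoot = -29 − (-46) = 17 dB; output overshoot = -37.5 − (-46) = 8.5 dB.
Ratio = 17 / 8.5 = 2.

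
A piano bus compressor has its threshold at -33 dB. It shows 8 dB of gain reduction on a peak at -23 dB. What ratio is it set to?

Input overshoot = -23 − (-33) = 10 dB.
Output overshoot = 10 − 8 = 2 dB.
Ratio = input overshoot / output overshoot = 10 / 2 = 5.

5:1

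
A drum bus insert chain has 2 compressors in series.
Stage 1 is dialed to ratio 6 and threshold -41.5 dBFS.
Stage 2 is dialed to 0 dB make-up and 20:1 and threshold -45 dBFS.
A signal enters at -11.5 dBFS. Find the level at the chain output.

Stage 1: overshoot 30 dB → 30/6 = 5 dB → -36.5 dBFS.
Stage 2: overshoot 8.5 dB → 8.5/20 = 0.425 dB → -44.575 dBFS.

-44.575 dBFS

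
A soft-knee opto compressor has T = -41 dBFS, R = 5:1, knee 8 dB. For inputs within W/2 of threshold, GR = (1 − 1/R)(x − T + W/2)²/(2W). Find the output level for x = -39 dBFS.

x − T + W/2 = -39 − (-41) + 4 = 6.
GR = (1 − 1/5) × 6² / 16 = 0.8 × 36 / 16 = 1.8 dB.
Output = -39 − 1.8 = -40.8 dBFS.

-40.8 dBFS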